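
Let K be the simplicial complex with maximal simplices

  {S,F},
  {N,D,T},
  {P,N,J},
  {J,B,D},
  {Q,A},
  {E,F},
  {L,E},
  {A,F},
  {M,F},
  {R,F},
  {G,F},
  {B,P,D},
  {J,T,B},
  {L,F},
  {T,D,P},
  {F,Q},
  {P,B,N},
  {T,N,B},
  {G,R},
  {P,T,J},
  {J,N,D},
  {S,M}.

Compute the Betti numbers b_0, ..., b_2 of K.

b_0 = 2, b_1 = 4, b_2 = 0.

Fix the vertex order A < B < D < E < F < G < J < L < M < N < P < Q < R < S < T and write every simplex with vertices in increasing order. Then dim K = 2 and the simplices of K are:

  0-simplices (15): A, B, D, E, F, G, J, L, M, N, P, Q, R, S, T
  1-simplices (27): AF, AQ, BD, BJ, BN, BP, BT, DJ, DN, DP, DT, EF, EL, FG, FL, FM, FQ, FR, FS, GR, JN, JP, JT, MS, NP, NT, PT
  2-simplices (10): BDJ, BDP, BJT, BNP, BNT, DJN, DNT, DPT, JNP, JPT

Hence C_0 ≅ Z^15, C_1 ≅ Z^27, C_2 ≅ Z^10.

∂_1: C_1 → C_0 sends each edge [p,q] (with p < q) to q − p.
The resulting 15×27 matrix has rank 13, and its Smith normal form has invariant factors (1,1,1,1,1,1,1,1,1,1,1,1,1).

Boundary ∂_2: C_2 → C_1 acts by ∂[p,q,r] = [q,r] − [p,r] + [p,q]. For instance
  ∂BJT = JT − BT + BJ,
  ∂BDP = DP − BP + BD.
As a 27×10 matrix over Z this has rank 10, with invariant factors (1,1,1,1,1,1,1,1,1,2).

Reading off H_k = ker ∂_k / im ∂_{k+1}:

  H_0: rank C_0 − rank ∂_1 = 15 − 13 = 2, and the invariant factors of ∂_1 are all 1, so H_0 = Z^2.
  H_1: rank ker ∂_1 − rank ∂_2 = (27 − 13) − 10 = 4, and ∂_2 has invariant factor 2 > 1, so H_1 = Z^4 ⊕ Z/2.
  H_2: rank ker ∂_2 − rank ∂_3 = (10 − 10) − 0 = 0, and there is no ∂_3, so H_2 = 0.

Hence the Betti numbers are b_0 = 2, b_1 = 4, b_2 = 0.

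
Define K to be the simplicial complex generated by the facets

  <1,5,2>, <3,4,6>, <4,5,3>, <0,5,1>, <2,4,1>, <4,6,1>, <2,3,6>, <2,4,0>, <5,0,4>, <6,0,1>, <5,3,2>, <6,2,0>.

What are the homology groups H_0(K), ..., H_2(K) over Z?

Order the vertices as 0 < 1 < 2 < 3 < 4 < 5 < 6. Listing each simplex with vertices in this order, K has dimension 2 with simplices:

  0-simplices (7): [0], [1], [2], [3], [4], [5], [6]
  1-simplices (18): [0,1], [0,2], [0,4], [0,5], [0,6], [1,2], [1,4], [1,5], [1,6], [2,3], [2,4], [2,5], [2,6], [3,4], [3,5], [3,6], [4,5], [4,6]
  2-simplices (12): [0,1,5], [0,1,6], [0,2,4], [0,2,6], [0,4,5], [1,2,4], [1,2,5], [1,4,6], [2,3,5], [2,3,6], [3,4,5], [3,4,6]

Hence C_0 ≅ Z^7, C_1 ≅ Z^18, C_2 ≅ Z^12.

The boundary map ∂_1: C_1 → C_0 sends each edge [p,q] (with p < q) to q − p. For instance
  ∂[4,6] = [6] − [4].
As a 7×18 matrix over Z this has rank 6, with invariant factors (1,1,1,1,1,1).

∂_2: C_2 → C_1 maps a triangle to the signed sum of its edges. For instance
  ∂[0,1,6] = [1,6] − [0,6] + [0,1],
  ∂[2,3,6] = [3,6] − [2,6] + [2,3].
As a 18×12 matrix over Z this has rank 12, with invariant factors (1,1,1,1,1,1,1,1,1,1,1,2).

Now H_k = ker ∂_k / im ∂_{k+1}, so:

  H_0: rank C_0 − rank ∂_1 = 7 − 6 = 1, and the invariant factors of ∂_1 are all 1, so H_0 = Z.
  H_1: rank ker ∂_1 − rank ∂_2 = (18 − 6) − 12 = 0, and ∂_2 has invariant factor 2 > 1, so H_1 = Z_2.
  H_2: rank ker ∂_2 − rank ∂_3 = (12 − 12) − 0 = 0, and there is no ∂_3, so H_2 = 0.

H_0 ≅ Z,  H_1 ≅ Z_2,  H_2 = 0.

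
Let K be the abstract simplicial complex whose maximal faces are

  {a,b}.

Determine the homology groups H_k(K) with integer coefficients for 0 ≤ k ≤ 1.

H_0 ≅ Z,  H_1 = 0.

Fix the vertex order a < b and write every simplex with vertices in increasing order. Then dim K = 1 and the simplices of K are:

  0-simplices (2): a, b
  1-simplices (1): ab

Hence C_0 ≅ Z^2, C_1 ≅ Z^1.

Boundary ∂_1: C_1 → C_0 sends each edge [p,q] (with p < q) to q − p. For instance
  ∂ab = b − a.
The resulting 2×1 matrix has rank 1, and its Smith normal form has invariant factors (1).

From H_k ≅ ker(∂_k) / im(∂_{k+1}) we obtain:

  H_0: rank C_0 − rank ∂_1 = 2 − 1 = 1, and the invariant factors of ∂_1 are all 1, so H_0 ≅ Z.
  H_1: rank ker ∂_1 − rank ∂_2 = (1 − 1) − 0 = 0, and there is no ∂_2, so H_1 ≅ 0.

As a check, the Euler characteristic is 2 − 1 = 1, which agrees with 1 − 0 = 1.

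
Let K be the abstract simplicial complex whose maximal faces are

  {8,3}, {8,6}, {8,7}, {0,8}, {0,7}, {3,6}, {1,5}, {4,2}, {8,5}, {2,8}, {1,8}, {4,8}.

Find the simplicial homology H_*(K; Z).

H_0 ≅ Z,  H_1 ≅ Z^4.

Take the total order 0 < 1 < 2 < 3 < 4 < 5 < 6 < 7 < 8 on the vertex set. Then K (dimension 1) consists of the simplices:

  0-simplices (9): [0], [1], [2], [3], [4], [5], [6], [7], [8]
  1-simplices (12): [0,7], [0,8], [1,5], [1,8], [2,4], [2,8], [3,6], [3,8], [4,8], [5,8], [6,8], [7,8]

so the chain groups are C_0 ≅ Z^9, C_1 ≅ Z^12.

Boundary ∂_1: C_1 → C_0 sends each edge [p,q] (with p < q) to q − p.
The 9×12 boundary matrix has rank 8 and Smith normal form diag(1,1,1,1,1,1,1,1).

From H_k ≅ ker(∂_k) / im(∂_{k+1}) we obtain:

  H_0: rank C_0 − rank ∂_1 = 9 − 8 = 1, and the invariant factors of ∂_1 are all 1, so H_0 ≅ Z.
  H_1: rank ker ∂_1 − rank ∂_2 = (12 − 8) − 0 = 4, and there is no ∂_2, so H_1 ≅ Z^4.

As a check, the Euler characteristic is 9 − 12 = -3, which agrees with 1 − 4 = -3.
(K is a triangulation of a wedge of 4 circles.)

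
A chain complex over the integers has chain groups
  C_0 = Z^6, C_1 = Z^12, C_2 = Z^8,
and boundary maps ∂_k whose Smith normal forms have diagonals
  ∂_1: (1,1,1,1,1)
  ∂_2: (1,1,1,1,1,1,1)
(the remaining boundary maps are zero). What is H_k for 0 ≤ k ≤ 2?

H_0 ≅ Z,  H_1 = 0,  H_2 ≅ Z.

H_0: b_0 = 6 − 0 − 5 = 1; torsion from ∂_1 factors > 1: none. So H_0 ≅ Z.
H_1: b_1 = 12 − 5 − 7 = 0; torsion from ∂_2 factors > 1: none. So H_1 ≅ 0.
H_2: b_2 = 8 − 7 − 0 = 1; torsion from ∂_3 factors > 1: none. So H_2 ≅ Z.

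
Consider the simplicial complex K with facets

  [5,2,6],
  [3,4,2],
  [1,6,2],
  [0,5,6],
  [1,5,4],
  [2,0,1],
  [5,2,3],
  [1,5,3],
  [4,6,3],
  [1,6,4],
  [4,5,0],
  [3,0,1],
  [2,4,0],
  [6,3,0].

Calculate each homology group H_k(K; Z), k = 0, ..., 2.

Take the total order 0 < 1 < 2 < 3 < 4 < 5 < 6 on the vertex set. Then K (dimension 2) consists of the simplices:

  0-simplices (7): [0], [1], [2], [3], [4], [5], [6]
  1-simplices (21): [0,1], [0,2], [0,3], [0,4], [0,5], [0,6], [1,2], [1,3], [1,4], [1,5], [1,6], [2,3], [2,4], [2,5], [2,6], [3,4], [3,5], [3,6], [4,5], [4,6], [5,6]
  2-simplices (14): [0,1,2], [0,1,3], [0,2,4], [0,3,6], [0,4,5], [0,5,6], [1,2,6], [1,3,5], [1,4,5], [1,4,6], [2,3,4], [2,3,5], [2,5,6], [3,4,6]

so the chain groups are C_0 ≅ Z^7, C_1 ≅ Z^21, C_2 ≅ Z^14.

The boundary map ∂_1: C_1 → C_0 maps an edge to its endpoints' difference, ∂[p,q] = q − p.
As a 7×21 matrix over Z this has rank 6, with invariant factors (1,1,1,1,1,1).

∂_2: C_2 → C_1 sends each 2-simplex [p,q,r] to [q,r] − [p,r] + [p,q]. For instance
  ∂[0,1,2] = [1,2] − [0,2] + [0,1],
  ∂[0,1,3] = [1,3] − [0,3] + [0,1].
This gives a 21×14 integer matrix of rank 13; reducing to Smith normal form yields diagonal entries (1,1,1,1,1,1,1,1,1,1,1,1,1).

From H_k ≅ ker(∂_k) / im(∂_{k+1}) we obtain:

  H_0: rank C_0 − rank ∂_1 = 7 − 6 = 1, and the invariant factors of ∂_1 are all 1, so H_0 ≅ Z.
  H_1: rank ker ∂_1 − rank ∂_2 = (21 − 6) − 13 = 2, and the invariant factors of ∂_2 are all 1, so H_1 ≅ Z^2.
  H_2: rank ker ∂_2 − rank ∂_3 = (14 − 13) − 0 = 1, and there is no ∂_3, so H_2 ≅ Z.

As a check, the Euler characteristic is 7 − 21 + 14 = 0, which agrees with 1 − 2 + 1 = 0.

H_0 = Z,  H_1 = Z^2,  H_2 = Z.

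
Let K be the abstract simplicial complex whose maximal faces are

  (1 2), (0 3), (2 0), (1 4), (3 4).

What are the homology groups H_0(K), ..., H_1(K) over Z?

H_0 ≅ Z,  H_1 ≅ Z.

We work with the vertex ordering 0 < 1 < 2 < 3 < 4. The simplices of K, each written with vertices in increasing order, are:

  0-simplices (5): [0], [1], [2], [3], [4]
  1-simplices (5): [0,2], [0,3], [1,2], [1,4], [3,4]

so the chain groups are C_0 ≅ Z^5, C_1 ≅ Z^5.

∂_1: C_1 → C_0 sends each edge [p,q] (with p < q) to q − p.
As a 5×5 matrix over Z this has rank 4, with invariant factors (1,1,1,1).

Computing H_k = (kernel of ∂_k) / (image of ∂_{k+1}):

  H_0: rank C_0 − rank ∂_1 = 5 − 4 = 1, and the invariant factors of ∂_1 are all 1, so H_0 = Z.
  H_1: rank ker ∂_1 − rank ∂_2 = (5 − 4) − 0 = 1, and there is no ∂_2, so H_1 = Z.

As a check, the Euler characteristic is 5 − 5 = 0, which agrees with 1 − 1 = 0.
(K is a triangulation of the circle S^1.)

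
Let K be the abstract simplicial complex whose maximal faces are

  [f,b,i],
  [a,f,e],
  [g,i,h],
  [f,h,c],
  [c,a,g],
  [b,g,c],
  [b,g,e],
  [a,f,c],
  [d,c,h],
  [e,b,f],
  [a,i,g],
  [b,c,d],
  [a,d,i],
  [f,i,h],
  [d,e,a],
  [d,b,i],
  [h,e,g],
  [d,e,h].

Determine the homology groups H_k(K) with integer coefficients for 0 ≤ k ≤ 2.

We work with the vertex ordering a < b < c < d < e < f < g < h < i. The simplices of K, each written with vertices in increasing order, are:

  0-simplices (9): a, b, c, d, e, f, g, h, i
  1-simplices (27): ac, ad, ae, af, ag, ai, bc, bd, be, bf, bg, bi, cd, cf, cg, ch, de, dh, di, ef, eg, eh, fh, fi, gh, gi, hi
  2-simplices (18): acf, acg, ade, adi, aef, agi, bcd, bcg, bdi, bef, beg, bfi, cdh, cfh, deh, egh, fhi, ghi

Hence C_0 ≅ Z^9, C_1 ≅ Z^27, C_2 ≅ Z^18.

Boundary ∂_1: C_1 → C_0 maps an edge to its endpoints' difference, ∂[p,q] = q − p. For instance
  ∂di = i − d.
The 9×27 boundary matrix has rank 8 and Smith normal form diag(1,1,1,1,1,1,1,1).

Boundary ∂_2: C_2 → C_1 maps a triangle to the signed sum of its edges. For instance
  ∂egh = gh − eh + eg,
  ∂bdi = di − bi + bd.
This gives a 27×18 integer matrix of rank 17; reducing to Smith normal form yields diagonal entries (1,1,1,1,1,1,1,1,1,1,1,1,1,1,1,1,1).

Reading off H_k = ker ∂_k / im ∂_{k+1}:

  H_0: rank C_0 − rank ∂_1 = 9 − 8 = 1, and the invariant factors of ∂_1 are all 1, so H_0 ≅ Z.
  H_1: rank ker ∂_1 − rank ∂_2 = (27 − 8) − 17 = 2, and the invariant factors of ∂_2 are all 1, so H_1 ≅ Z^2.
  H_2: rank ker ∂_2 − rank ∂_3 = (18 − 17) − 0 = 1, and there is no ∂_3, so H_2 ≅ Z.

H_0 ≅ Z,  H_1 ≅ Z^2,  H_2 ≅ Z.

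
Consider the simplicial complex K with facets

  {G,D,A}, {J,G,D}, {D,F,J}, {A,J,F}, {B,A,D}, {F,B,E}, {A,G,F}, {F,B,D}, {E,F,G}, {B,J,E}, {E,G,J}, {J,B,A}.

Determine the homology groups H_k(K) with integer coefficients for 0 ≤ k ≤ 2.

H_0 = Z,  H_1 = Z/2,  H_2 = 0.

Fix the vertex order A < B < D < E < F < G < J and write every simplex with vertices in increasing order. Then dim K = 2 and the simplices of K are:

  0-simplices (7): A, B, D, E, F, G, J
  1-simplices (18): AB, AD, AF, AG, AJ, BD, BE, BF, BJ, DF, DG, DJ, EF, EG, EJ, FG, FJ, GJ
  2-simplices (12): ABD, ABJ, ADG, AFG, AFJ, BDF, BEF, BEJ, DFJ, DGJ, EFG, EGJ

so the chain groups are C_0 ≅ Z^7, C_1 ≅ Z^18, C_2 ≅ Z^12.

The boundary map ∂_1: C_1 → C_0 is given by ∂[p,q] = [q] − [p]. For instance
  ∂AB = B − A.
As a 7×18 matrix over Z this has rank 6, with invariant factors (1,1,1,1,1,1).

The boundary map ∂_2: C_2 → C_1 sends each 2-simplex [p,q,r] to [q,r] − [p,r] + [p,q]. For instance
  ∂BEF = EF − BF + BE,
  ∂AFJ = FJ − AJ + AF.
This gives a 18×12 integer matrix of rank 12; reducing to Smith normal form yields diagonal entries (1,1,1,1,1,1,1,1,1,1,1,2).

Reading off H_k = ker ∂_k / im ∂_{k+1}:

  H_0: rank C_0 − rank ∂_1 = 7 − 6 = 1, and the invariant factors of ∂_1 are all 1, so H_0 ≅ Z.
  H_1: rank ker ∂_1 − rank ∂_2 = (18 − 6) − 12 = 0, and ∂_2 has invariant factor 2 > 1, so H_1 ≅ Z/2.
  H_2: rank ker ∂_2 − rank ∂_3 = (12 − 12) − 0 = 0, and there is no ∂_3, so H_2 ≅ 0.

As a check, the Euler characteristic is 7 − 18 + 12 = 1, which agrees with 1 − 0 + 0 = 1.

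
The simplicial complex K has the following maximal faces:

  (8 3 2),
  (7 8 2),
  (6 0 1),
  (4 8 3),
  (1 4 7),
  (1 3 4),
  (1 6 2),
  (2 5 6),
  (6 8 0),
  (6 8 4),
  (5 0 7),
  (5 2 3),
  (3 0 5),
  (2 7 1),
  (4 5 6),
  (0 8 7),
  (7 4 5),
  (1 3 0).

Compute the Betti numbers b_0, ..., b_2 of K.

We work with the vertex ordering 0 < 1 < 2 < 3 < 4 < 5 < 6 < 7 < 8. The simplices of K, each written with vertices in increasing order, are:

  0-simplices (9): [0], [1], [2], [3], [4], [5], [6], [7], [8]
  1-simplices (27): (27 of them)
  2-simplices (18): [0,1,3], [0,1,6], [0,3,5], [0,5,7], [0,6,8], [0,7,8], [1,2,6], [1,2,7], [1,3,4], [1,4,7], [2,3,5], [2,3,8], [2,5,6], [2,7,8], [3,4,8], [4,5,6], [4,5,7], [4,6,8]

Hence C_0 ≅ Z^9, C_1 ≅ Z^27, C_2 ≅ Z^18.

∂_1: C_1 → C_0 maps an edge to its endpoints' difference, ∂[p,q] = q − p.
The resulting 9×27 matrix has rank 8, and its Smith normal form has invariant factors (1,1,1,1,1,1,1,1).

Boundary ∂_2: C_2 → C_1 acts by ∂[p,q,r] = [q,r] − [p,r] + [p,q]. For instance
  ∂[4,5,7] = [5,7] − [4,7] + [4,5],
  ∂[0,1,3] = [1,3] − [0,3] + [0,1].
The 27×18 boundary matrix has rank 17 and Smith normal form diag(1,1,1,1,1,1,1,1,1,1,1,1,1,1,1,1,1).

From H_k ≅ ker(∂_k) / im(∂_{k+1}) we obtain:

  H_0: rank C_0 − rank ∂_1 = 9 − 8 = 1, and the invariant factors of ∂_1 are all 1, so H_0 = Z.
  H_1: rank ker ∂_1 − rank ∂_2 = (27 − 8) − 17 = 2, and the invariant factors of ∂_2 are all 1, so H_1 = Z^2.
  H_2: rank ker ∂_2 − rank ∂_3 = (18 − 17) − 0 = 1, and there is no ∂_3, so H_2 = Z.

(K is a triangulation of the torus T^2.)

Hence the Betti numbers are b_0 = 1, b_1 = 2, b_2 = 1.

b_0 = 1, b_1 = 2, b_2 = 1.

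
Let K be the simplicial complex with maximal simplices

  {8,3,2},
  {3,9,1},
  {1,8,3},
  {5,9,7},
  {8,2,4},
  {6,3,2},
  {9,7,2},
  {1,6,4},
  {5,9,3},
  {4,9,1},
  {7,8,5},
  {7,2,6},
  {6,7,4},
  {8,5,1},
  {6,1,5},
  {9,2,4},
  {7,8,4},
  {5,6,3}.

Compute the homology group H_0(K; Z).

H_0 = Z.

Fix the vertex order 1 < 2 < 3 < 4 < 5 < 6 < 7 < 8 < 9 and write every simplex with vertices in increasing order. Then dim K = 2 and the simplices of K are:

  0-simplices (9): [1], [2], [3], [4], [5], [6], [7], [8], [9]
  1-simplices (27): (27 of them)
  2-simplices (18): [1,3,8], [1,3,9], [1,4,6], [1,4,9], [1,5,6], [1,5,8], [2,3,6], [2,3,8], [2,4,8], [2,4,9], [2,6,7], [2,7,9], [3,5,6], [3,5,9], [4,6,7], [4,7,8], [5,7,8], [5,7,9]

Hence C_0 ≅ Z^9, C_1 ≅ Z^27, C_2 ≅ Z^18.

∂_1: C_1 → C_0 is given by ∂[p,q] = [q] − [p]. For instance
  ∂[2,3] = [3] − [2].
This gives a 9×27 integer matrix of rank 8; reducing to Smith normal form yields diagonal entries (1,1,1,1,1,1,1,1).

Boundary ∂_2: C_2 → C_1 sends each 2-simplex [p,q,r] to [q,r] − [p,r] + [p,q]. For instance
  ∂[5,7,9] = [7,9] − [5,9] + [5,7],
  ∂[1,5,8] = [5,8] − [1,8] + [1,5].
The 27×18 boundary matrix has rank 18 and Smith normal form diag(1,1,1,1,1,1,1,1,1,1,1,1,1,1,1,1,1,2).

Reading off H_k = ker ∂_k / im ∂_{k+1}:

  H_0: rank C_0 − rank ∂_1 = 9 − 8 = 1, and the invariant factors of ∂_1 are all 1, so H_0 ≅ Z.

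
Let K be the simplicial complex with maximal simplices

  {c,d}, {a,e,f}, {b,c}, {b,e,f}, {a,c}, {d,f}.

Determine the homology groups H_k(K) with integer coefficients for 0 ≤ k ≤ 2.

H_0 ≅ Z,  H_1 ≅ Z^2,  H_2 = 0.

Order the vertices as a < b < c < d < e < f. Listing each simplex with vertices in this order, K has dimension 2 with simplices:

  0-simplices (6): a, b, c, d, e, f
  1-simplices (9): ac, ae, af, bc, be, bf, cd, df, ef
  2-simplices (2): aef, bef

giving chain groups C_0 ≅ Z^6, C_1 ≅ Z^9, C_2 ≅ Z^2.

The boundary map ∂_1: C_1 → C_0 sends each edge [p,q] (with p < q) to q − p.
This gives a 6×9 integer matrix of rank 5; reducing to Smith normal form yields diagonal entries (1,1,1,1,1).

The boundary map ∂_2: C_2 → C_1 acts by ∂[p,q,r] = [q,r] − [p,r] + [p,q]. For instance
  ∂aef = ef − af + ae,
  ∂bef = ef − bf + be.
This gives a 9×2 integer matrix of rank 2; reducing to Smith normal form yields diagonal entries (1,1).

Now H_k = ker ∂_k / im ∂_{k+1}, so:

  H_0: rank C_0 − rank ∂_1 = 6 − 5 = 1, and the invariant factors of ∂_1 are all 1, so H_0 = Z.
  H_1: rank ker ∂_1 − rank ∂_2 = (9 − 5) − 2 = 2, and the invariant factors of ∂_2 are all 1, so H_1 = Z^2.
  H_2: rank ker ∂_2 − rank ∂_3 = (2 − 2) − 0 = 0, and there is no ∂_3, so H_2 = 0.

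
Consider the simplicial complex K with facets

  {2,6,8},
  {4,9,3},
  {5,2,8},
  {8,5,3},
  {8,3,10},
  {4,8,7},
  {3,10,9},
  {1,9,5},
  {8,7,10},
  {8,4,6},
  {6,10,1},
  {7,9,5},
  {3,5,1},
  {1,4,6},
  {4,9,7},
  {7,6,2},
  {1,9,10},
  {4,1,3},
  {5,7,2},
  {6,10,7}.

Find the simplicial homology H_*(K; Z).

We work with the vertex ordering 1 < 2 < 3 < 4 < 5 < 6 < 7 < 8 < 9 < 10. The simplices of K, each written with vertices in increasing order, are:

  0-simplices (10): [1], [2], [3], [4], [5], [6], [7], [8], [9], [10]
  1-simplices (30): (30 of them)
  2-simplices (20): (20 of them)

giving chain groups C_0 ≅ Z^10, C_1 ≅ Z^30, C_2 ≅ Z^20.

Boundary ∂_1: C_1 → C_0 sends each edge [p,q] (with p < q) to q − p.
The resulting 10×30 matrix has rank 9, and its Smith normal form has invariant factors (1,1,1,1,1,1,1,1,1).

The boundary map ∂_2: C_2 → C_1 maps a triangle to the signed sum of its edges. For instance
  ∂[5,7,9] = [7,9] − [5,9] + [5,7],
  ∂[4,7,9] = [7,9] − [4,9] + [4,7].
As a 30×20 matrix over Z this has rank 20, with invariant factors (1,1,1,1,1,1,1,1,1,1,1,1,1,1,1,1,1,1,1,2).

From H_k ≅ ker(∂_k) / im(∂_{k+1}) we obtain:

  H_0: rank C_0 − rank ∂_1 = 10 − 9 = 1, and the invariant factors of ∂_1 are all 1, so H_0 ≅ Z.
  H_1: rank ker ∂_1 − rank ∂_2 = (30 − 9) − 20 = 1, and ∂_2 has invariant factor 2 > 1, so H_1 ≅ Z × Z/2.
  H_2: rank ker ∂_2 − rank ∂_3 = (20 − 20) − 0 = 0, and there is no ∂_3, so H_2 ≅ 0.

(K is a triangulation of the Klein bottle.)

H_0 = Z,  H_1 = Z × Z/2,  H_2 = 0.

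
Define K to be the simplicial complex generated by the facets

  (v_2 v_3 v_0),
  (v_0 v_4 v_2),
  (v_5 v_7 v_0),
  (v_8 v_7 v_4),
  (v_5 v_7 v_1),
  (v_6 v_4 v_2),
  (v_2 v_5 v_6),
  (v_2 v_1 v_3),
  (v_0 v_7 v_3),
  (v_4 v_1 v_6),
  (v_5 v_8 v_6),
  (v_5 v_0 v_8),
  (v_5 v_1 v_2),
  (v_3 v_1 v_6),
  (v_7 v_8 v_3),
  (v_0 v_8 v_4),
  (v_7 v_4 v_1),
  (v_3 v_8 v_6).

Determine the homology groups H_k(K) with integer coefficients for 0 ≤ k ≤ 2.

H_0 ≅ Z,  H_1 ≅ Z ⊕ Z/2,  H_2 = 0.

Fix the vertex order v_0 < v_1 < v_2 < v_3 < v_4 < v_5 < v_6 < v_7 < v_8 and write every simplex with vertices in increasing order. Then dim K = 2 and the simplices of K are:

  0-simplices (9): [v_0], [v_1], [v_2], [v_3], [v_4], [v_5], [v_6], [v_7], [v_8]
  1-simplices (27): (27 of them)
  2-simplices (18): (18 of them)

so the chain groups are C_0 ≅ Z^9, C_1 ≅ Z^27, C_2 ≅ Z^18.

Boundary ∂_1: C_1 → C_0 maps an edge to its endpoints' difference, ∂[p,q] = q − p. For instance
  ∂[v_3,v_6] = [v_6] − [v_3].
This gives a 9×27 integer matrix of rank 8; reducing to Smith normal form yields diagonal entries (1,1,1,1,1,1,1,1).

Boundary ∂_2: C_2 → C_1 sends each 2-simplex [p,q,r] to [q,r] − [p,r] + [p,q]. For instance
  ∂[v_3,v_6,v_8] = [v_6,v_8] − [v_3,v_8] + [v_3,v_6],
  ∂[v_1,v_3,v_6] = [v_3,v_6] − [v_1,v_6] + [v_1,v_3].
The resulting 27×18 matrix has rank 18, and its Smith normal form has invariant factors (1,1,1,1,1,1,1,1,1,1,1,1,1,1,1,1,1,2).

Computing H_k = (kernel of ∂_k) / (image of ∂_{k+1}):

  H_0: rank C_0 − rank ∂_1 = 9 − 8 = 1, and the invariant factors of ∂_1 are all 1, so H_0 ≅ Z.
  H_1: rank ker ∂_1 − rank ∂_2 = (27 − 8) − 18 = 1, and ∂_2 has invariant factor 2 > 1, so H_1 ≅ Z ⊕ Z/2.
  H_2: rank ker ∂_2 − rank ∂_3 = (18 − 18) − 0 = 0, and there is no ∂_3, so H_2 ≅ 0.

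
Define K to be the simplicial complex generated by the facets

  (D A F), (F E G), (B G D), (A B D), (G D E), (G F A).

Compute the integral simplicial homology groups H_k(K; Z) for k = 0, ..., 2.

H_0 ≅ Z,  H_1 ≅ Z,  H_2 = 0.

Take the total order A < B < D < E < F < G on the vertex set. Then K (dimension 2) consists of the simplices:

  0-simplices (6): A, B, D, E, F, G
  1-simplices (12): AB, AD, AF, AG, BD, BG, DE, DF, DG, EF, EG, FG
  2-simplices (6): ABD, ADF, AFG, BDG, DEG, EFG

so the chain groups are C_0 ≅ Z^6, C_1 ≅ Z^12, C_2 ≅ Z^6.

The boundary map ∂_1: C_1 → C_0 maps an edge to its endpoints' difference, ∂[p,q] = q − p.
The resulting 6×12 matrix has rank 5, and its Smith normal form has invariant factors (1,1,1,1,1).

Boundary ∂_2: C_2 → C_1 sends each 2-simplex [p,q,r] to [q,r] − [p,r] + [p,q]. For instance
  ∂DEG = EG − DG + DE,
  ∂ADF = DF − AF + AD.
This gives a 12×6 integer matrix of rank 6; reducing to Smith normal form yields diagonal entries (1,1,1,1,1,1).

Reading off H_k = ker ∂_k / im ∂_{k+1}:

  H_0: rank C_0 − rank ∂_1 = 6 − 5 = 1, and the invariant factors of ∂_1 are all 1, so H_0 = Z.
  H_1: rank ker ∂_1 − rank ∂_2 = (12 − 5) − 6 = 1, and the invariant factors of ∂_2 are all 1, so H_1 = Z.
  H_2: rank ker ∂_2 − rank ∂_3 = (6 − 6) − 0 = 0, and there is no ∂_3, so H_2 = 0.

(K is a triangulation of the cylinder S^1 x I.)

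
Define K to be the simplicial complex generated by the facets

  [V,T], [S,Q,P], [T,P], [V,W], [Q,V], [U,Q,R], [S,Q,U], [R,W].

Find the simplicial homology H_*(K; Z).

We work with the vertex ordering P < Q < R < S < T < U < V < W. The simplices of K, each written with vertices in increasing order, are:

  0-simplices (8): P, Q, R, S, T, U, V, W
  1-simplices (12): PQ, PS, PT, QR, QS, QU, QV, RU, RW, SU, TV, VW
  2-simplices (3): PQS, QRU, QSU

so the chain groups are C_0 ≅ Z^8, C_1 ≅ Z^12, C_2 ≅ Z^3.

Boundary ∂_1: C_1 → C_0 is given by ∂[p,q] = [q] − [p].
The 8×12 boundary matrix has rank 7 and Smith normal form diag(1,1,1,1,1,1,1).

The boundary map ∂_2: C_2 → C_1 maps a triangle to the signed sum of its edges. For instance
  ∂PQS = QS − PS + PQ,
  ∂QRU = RU − QU + QR.
This gives a 12×3 integer matrix of rank 3; reducing to Smith normal form yields diagonal entries (1,1,1).

Computing H_k = (kernel of ∂_k) / (image of ∂_{k+1}):

  H_0: rank C_0 − rank ∂_1 = 8 − 7 = 1, and the invariant factors of ∂_1 are all 1, so H_0 ≅ Z.
  H_1: rank ker ∂_1 − rank ∂_2 = (12 − 7) − 3 = 2, and the invariant factors of ∂_2 are all 1, so H_1 ≅ Z^2.
  H_2: rank ker ∂_2 − rank ∂_3 = (3 − 3) − 0 = 0, and there is no ∂_3, so H_2 ≅ 0.

H_0 ≅ Z,  H_1 ≅ Z^2,  H_2 = 0.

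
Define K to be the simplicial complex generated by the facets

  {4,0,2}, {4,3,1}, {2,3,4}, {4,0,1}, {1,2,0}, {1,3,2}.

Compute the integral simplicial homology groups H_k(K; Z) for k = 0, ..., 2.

H_0 = Z,  H_1 = 0,  H_2 = Z.

Take the total order 0 < 1 < 2 < 3 < 4 on the vertex set. Then K (dimension 2) consists of the simplices:

  0-simplices (5): [0], [1], [2], [3], [4]
  1-simplices (9): [0,1], [0,2], [0,4], [1,2], [1,3], [1,4], [2,3], [2,4], [3,4]
  2-simplices (6): [0,1,2], [0,1,4], [0,2,4], [1,2,3], [1,3,4], [2,3,4]

giving chain groups C_0 ≅ Z^5, C_1 ≅ Z^9, C_2 ≅ Z^6.

∂_1: C_1 → C_0 is given by ∂[p,q] = [q] − [p].
As a 5×9 matrix over Z this has rank 4, with invariant factors (1,1,1,1).

The boundary map ∂_2: C_2 → C_1 acts by ∂[p,q,r] = [q,r] − [p,r] + [p,q]. For instance
  ∂[1,3,4] = [3,4] − [1,4] + [1,3],
  ∂[2,3,4] = [3,4] − [2,4] + [2,3].
This gives a 9×6 integer matrix of rank 5; reducing to Smith normal form yields diagonal entries (1,1,1,1,1).

Computing H_k = (kernel of ∂_k) / (image of ∂_{k+1}):

  H_0: rank C_0 − rank ∂_1 = 5 − 4 = 1, and the invariant factors of ∂_1 are all 1, so H_0 ≅ Z.
  H_1: rank ker ∂_1 − rank ∂_2 = (9 − 4) − 5 = 0, and the invariant factors of ∂_2 are all 1, so H_1 ≅ 0.
  H_2: rank ker ∂_2 − rank ∂_3 = (6 − 5) − 0 = 1, and there is no ∂_3, so H_2 ≅ Z.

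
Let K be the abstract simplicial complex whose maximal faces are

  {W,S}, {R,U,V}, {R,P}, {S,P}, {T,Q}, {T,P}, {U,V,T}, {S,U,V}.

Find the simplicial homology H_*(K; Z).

We work with the vertex ordering P < Q < R < S < T < U < V < W. The simplices of K, each written with vertices in increasing order, are:

  0-simplices (8): P, Q, R, S, T, U, V, W
  1-simplices (12): PR, PS, PT, QT, RU, RV, SU, SV, SW, TU, TV, UV
  2-simplices (3): RUV, SUV, TUV

giving chain groups C_0 ≅ Z^8, C_1 ≅ Z^12, C_2 ≅ Z^3.

∂_1: C_1 → C_0 maps an edge to its endpoints' difference, ∂[p,q] = q − p. For instance
  ∂PR = R − P.
This gives a 8×12 integer matrix of rank 7; reducing to Smith normal form yields diagonal entries (1,1,1,1,1,1,1).

The boundary map ∂_2: C_2 → C_1 sends each 2-simplex [p,q,r] to [q,r] − [p,r] + [p,q]. For instance
  ∂RUV = UV − RV + RU,
  ∂SUV = UV − SV + SU.
The resulting 12×3 matrix has rank 3, and its Smith normal form has invariant factors (1,1,1).

Now H_k = ker ∂_k / im ∂_{k+1}, so:

  H_0: rank C_0 − rank ∂_1 = 8 − 7 = 1, and the invariant factors of ∂_1 are all 1, so H_0 ≅ Z.
  H_1: rank ker ∂_1 − rank ∂_2 = (12 − 7) − 3 = 2, and the invariant factors of ∂_2 are all 1, so H_1 ≅ Z^2.
  H_2: rank ker ∂_2 − rank ∂_3 = (3 − 3) − 0 = 0, and there is no ∂_3, so H_2 ≅ 0.

H_0 ≅ Z,  H_1 ≅ Z^2,  H_2 = 0.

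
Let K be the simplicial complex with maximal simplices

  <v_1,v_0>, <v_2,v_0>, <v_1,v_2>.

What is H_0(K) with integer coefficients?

H_0 = Z.

We work with the vertex ordering v_0 < v_1 < v_2. The simplices of K, each written with vertices in increasing order, are:

  0-simplices (3): [v_0], [v_1], [v_2]
  1-simplices (3): [v_0,v_1], [v_0,v_2], [v_1,v_2]

Hence C_0 ≅ Z^3, C_1 ≅ Z^3.

Boundary ∂_1: C_1 → C_0 is given by ∂[p,q] = [q] − [p]. For instance
  ∂[v_0,v_2] = [v_2] − [v_0].
The resulting 3×3 matrix has rank 2, and its Smith normal form has invariant factors (1,1).

Now H_k = ker ∂_k / im ∂_{k+1}, so:

  H_0: rank C_0 − rank ∂_1 = 3 − 2 = 1, and the invariant factors of ∂_1 are all 1, so H_0 = Z.

(K is a triangulation of the circle S^1.)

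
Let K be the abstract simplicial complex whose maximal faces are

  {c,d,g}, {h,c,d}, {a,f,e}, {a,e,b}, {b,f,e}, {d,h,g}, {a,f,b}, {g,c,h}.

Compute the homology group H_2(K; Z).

H_2 = Z^2.

Order the vertices as a < b < c < d < e < f < g < h. Listing each simplex with vertices in this order, K has dimension 2 with simplices:

  0-simplices (8): a, b, c, d, e, f, g, h
  1-simplices (12): ab, ae, af, be, bf, cd, cg, ch, dg, dh, ef, gh
  2-simplices (8): abe, abf, aef, bef, cdg, cdh, cgh, dgh

so the chain groups are C_0 ≅ Z^8, C_1 ≅ Z^12, C_2 ≅ Z^8.

Boundary ∂_1: C_1 → C_0 maps an edge to its endpoints' difference, ∂[p,q] = q − p. For instance
  ∂cg = g − c.
The resulting 8×12 matrix has rank 6, and its Smith normal form has invariant factors (1,1,1,1,1,1).

The boundary map ∂_2: C_2 → C_1 acts by ∂[p,q,r] = [q,r] − [p,r] + [p,q]. For instance
  ∂cdh = dh − ch + cd,
  ∂dgh = gh − dh + dg.
As a 12×8 matrix over Z this has rank 6, with invariant factors (1,1,1,1,1,1).

Reading off H_k = ker ∂_k / im ∂_{k+1}:

  H_2: rank ker ∂_2 − rank ∂_3 = (8 − 6) − 0 = 2, and there is no ∂_3, so H_2 = Z^2.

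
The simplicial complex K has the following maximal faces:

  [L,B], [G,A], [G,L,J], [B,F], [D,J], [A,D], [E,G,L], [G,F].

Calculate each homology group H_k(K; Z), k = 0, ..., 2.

H_0 ≅ Z,  H_1 ≅ Z^2,  H_2 = 0.

Fix the vertex order A < B < D < E < F < G < J < L and write every simplex with vertices in increasing order. Then dim K = 2 and the simplices of K are:

  0-simplices (8): A, B, D, E, F, G, J, L
  1-simplices (11): AD, AG, BF, BL, DJ, EG, EL, FG, GJ, GL, JL
  2-simplices (2): EGL, GJL

so the chain groups are C_0 ≅ Z^8, C_1 ≅ Z^11, C_2 ≅ Z^2.

Boundary ∂_1: C_1 → C_0 is given by ∂[p,q] = [q] − [p].
This gives a 8×11 integer matrix of rank 7; reducing to Smith normal form yields diagonal entries (1,1,1,1,1,1,1).

∂_2: C_2 → C_1 sends each 2-simplex [p,q,r] to [q,r] − [p,r] + [p,q]. For instance
  ∂GJL = JL − GL + GJ,
  ∂EGL = GL − EL + EG.
The 11×2 boundary matrix has rank 2 and Smith normal form diag(1,1).

Computing H_k = (kernel of ∂_k) / (image of ∂_{k+1}):

  H_0: rank C_0 − rank ∂_1 = 8 − 7 = 1, and the invariant factors of ∂_1 are all 1, so H_0 ≅ Z.
  H_1: rank ker ∂_1 − rank ∂_2 = (11 − 7) − 2 = 2, and the invariant factors of ∂_2 are all 1, so H_1 ≅ Z^2.
  H_2: rank ker ∂_2 − rank ∂_3 = (2 − 2) − 0 = 0, and there is no ∂_3, so H_2 ≅ 0.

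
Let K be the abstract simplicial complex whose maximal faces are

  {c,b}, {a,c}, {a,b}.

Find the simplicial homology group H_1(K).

Fix the vertex order a < b < c and write every simplex with vertices in increasing order. Then dim K = 1 and the simplices of K are:

  0-simplices (3): a, b, c
  1-simplices (3): ab, ac, bc

so the chain groups are C_0 ≅ Z^3, C_1 ≅ Z^3.

The boundary map ∂_1: C_1 → C_0 sends each edge [p,q] (with p < q) to q − p. For instance
  ∂ac = c − a.
As a 3×3 matrix over Z this has rank 2, with invariant factors (1,1).

Now H_k = ker ∂_k / im ∂_{k+1}, so:

  H_1: rank ker ∂_1 − rank ∂_2 = (3 − 2) − 0 = 1, and there is no ∂_2, so H_1 ≅ Z.

H_1 ≅ Z.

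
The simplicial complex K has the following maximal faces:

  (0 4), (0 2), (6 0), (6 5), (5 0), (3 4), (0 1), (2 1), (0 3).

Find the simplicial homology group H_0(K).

H_0 = Z.

Take the total order 0 < 1 < 2 < 3 < 4 < 5 < 6 on the vertex set. Then K (dimension 1) consists of the simplices:

  0-simplices (7): [0], [1], [2], [3], [4], [5], [6]
  1-simplices (9): [0,1], [0,2], [0,3], [0,4], [0,5], [0,6], [1,2], [3,4], [5,6]

so the chain groups are C_0 ≅ Z^7, C_1 ≅ Z^9.

∂_1: C_1 → C_0 maps an edge to its endpoints' difference, ∂[p,q] = q − p. For instance
  ∂[0,3] = [3] − [0].
As a 7×9 matrix over Z this has rank 6, with invariant factors (1,1,1,1,1,1).

Reading off H_k = ker ∂_k / im ∂_{k+1}:

  H_0: rank C_0 − rank ∂_1 = 7 − 6 = 1, and the invariant factors of ∂_1 are all 1, so H_0 ≅ Z.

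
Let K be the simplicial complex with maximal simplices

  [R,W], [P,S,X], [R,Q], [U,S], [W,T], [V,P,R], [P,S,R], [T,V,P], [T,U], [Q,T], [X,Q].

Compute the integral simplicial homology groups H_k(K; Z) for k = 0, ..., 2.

H_0 ≅ Z,  H_1 ≅ Z^4,  H_2 = 0.

Take the total order P < Q < R < S < T < U < V < W < X on the vertex set. Then K (dimension 2) consists of the simplices:

  0-simplices (9): P, Q, R, S, T, U, V, W, X
  1-simplices (16): PR, PS, PT, PV, PX, QR, QT, QX, RS, RV, RW, SU, SX, TU, TV, TW
  2-simplices (4): PRS, PRV, PSX, PTV

so the chain groups are C_0 ≅ Z^9, C_1 ≅ Z^16, C_2 ≅ Z^4.

The boundary map ∂_1: C_1 → C_0 is given by ∂[p,q] = [q] − [p].
As a 9×16 matrix over Z this has rank 8, with invariant factors (1,1,1,1,1,1,1,1).

∂_2: C_2 → C_1 maps a triangle to the signed sum of its edges. For instance
  ∂PRV = RV − PV + PR,
  ∂PTV = TV − PV + PT.
The resulting 16×4 matrix has rank 4, and its Smith normal form has invariant factors (1,1,1,1).

Computing H_k = (kernel of ∂_k) / (image of ∂_{k+1}):

  H_0: rank C_0 − rank ∂_1 = 9 − 8 = 1, and the invariant factors of ∂_1 are all 1, so H_0 = Z.
  H_1: rank ker ∂_1 − rank ∂_2 = (16 − 8) − 4 = 4, and the invariant factors of ∂_2 are all 1, so H_1 = Z^4.
  H_2: rank ker ∂_2 − rank ∂_3 = (4 − 4) − 0 = 0, and there is no ∂_3, so H_2 = 0.

As a check, the Euler characteristic is 9 − 16 + 4 = -3, which agrees with 1 − 4 + 0 = -3.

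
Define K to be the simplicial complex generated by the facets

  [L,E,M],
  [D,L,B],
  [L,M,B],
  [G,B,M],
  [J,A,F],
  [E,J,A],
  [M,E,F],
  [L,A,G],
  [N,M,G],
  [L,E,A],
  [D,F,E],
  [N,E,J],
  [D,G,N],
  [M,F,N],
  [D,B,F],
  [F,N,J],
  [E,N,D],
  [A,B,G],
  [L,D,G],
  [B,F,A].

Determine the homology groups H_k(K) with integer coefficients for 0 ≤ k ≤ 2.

H_0 ≅ Z,  H_1 ≅ Z ⊕ Z/2,  H_2 = 0.

Order the vertices as A < B < D < E < F < G < J < L < M < N. Listing each simplex with vertices in this order, K has dimension 2 with simplices:

  0-simplices (10): A, B, D, E, F, G, J, L, M, N
  1-simplices (30): AB, AE, AF, AG, AJ, AL, BD, BF, BG, BL, BM, DE, DF, DG, DL, DN, EF, EJ, EL, EM, EN, FJ, FM, FN, GL, GM, GN, JN, LM, MN
  2-simplices (20): ABF, ABG, AEJ, AEL, AFJ, AGL, BDF, BDL, BGM, BLM, DEF, DEN, DGL, DGN, EFM, EJN, ELM, FJN, FMN, GMN

Hence C_0 ≅ Z^10, C_1 ≅ Z^30, C_2 ≅ Z^20.

The boundary map ∂_1: C_1 → C_0 sends each edge [p,q] (with p < q) to q − p. For instance
  ∂LM = M − L.
As a 10×30 matrix over Z this has rank 9, with invariant factors (1,1,1,1,1,1,1,1,1).

The boundary map ∂_2: C_2 → C_1 sends each 2-simplex [p,q,r] to [q,r] − [p,r] + [p,q]. For instance
  ∂BDF = DF − BF + BD,
  ∂ABF = BF − AF + AB.
This gives a 30×20 integer matrix of rank 20; reducing to Smith normal form yields diagonal entries (1,1,1,1,1,1,1,1,1,1,1,1,1,1,1,1,1,1,1,2).

Computing H_k = (kernel of ∂_k) / (image of ∂_{k+1}):

  H_0: rank C_0 − rank ∂_1 = 10 − 9 = 1, and the invariant factors of ∂_1 are all 1, so H_0 ≅ Z.
  H_1: rank ker ∂_1 − rank ∂_2 = (30 − 9) − 20 = 1, and ∂_2 has invariant factor 2 > 1, so H_1 ≅ Z ⊕ Z/2.
  H_2: rank ker ∂_2 − rank ∂_3 = (20 − 20) − 0 = 0, and there is no ∂_3, so H_2 ≅ 0.

(K is a triangulation of the Klein bottle.)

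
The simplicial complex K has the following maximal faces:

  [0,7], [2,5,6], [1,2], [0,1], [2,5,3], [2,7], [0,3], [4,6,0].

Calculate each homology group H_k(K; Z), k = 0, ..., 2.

K has 8 vertices, 13 edges, 3 triangles.
rank ∂_0 = 0, rank ∂_1 = 7 ⇒ b_0 = 8 − 0 − 7 = 1; all invariant factors of ∂_1 are 1 so no torsion. So H_0 = Z.
rank ∂_1 = 7, rank ∂_2 = 3 ⇒ b_1 = 13 − 7 − 3 = 3; all invariant factors of ∂_2 are 1 so no torsion. So H_1 = Z^3.
rank ∂_2 = 3, rank ∂_3 = 0 ⇒ b_2 = 3 − 3 − 0 = 0. So H_2 = 0.

H_0 ≅ Z,  H_1 ≅ Z^3,  H_2 = 0.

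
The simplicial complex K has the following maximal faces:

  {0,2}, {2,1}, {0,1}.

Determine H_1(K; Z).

H_1 ≅ Z.

Order the vertices as 0 < 1 < 2. Listing each simplex with vertices in this order, K has dimension 1 with simplices:

  0-simplices (3): [0], [1], [2]
  1-simplices (3): [0,1], [0,2], [1,2]

giving chain groups C_0 ≅ Z^3, C_1 ≅ Z^3.

∂_1: C_1 → C_0 maps an edge to its endpoints' difference, ∂[p,q] = q − p. For instance
  ∂[0,1] = [1] − [0].
The resulting 3×3 matrix has rank 2, and its Smith normal form has invariant factors (1,1).

Reading off H_k = ker ∂_k / im ∂_{k+1}:

  H_1: rank ker ∂_1 − rank ∂_2 = (3 − 2) − 0 = 1, and there is no ∂_2, so H_1 ≅ Z.

(K is a triangulation of the circle S^1.)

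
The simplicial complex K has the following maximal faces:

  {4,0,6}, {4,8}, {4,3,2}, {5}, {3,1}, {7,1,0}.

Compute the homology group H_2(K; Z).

K has 9 vertices, 11 edges, 3 triangles.
rank ∂_2 = 3, rank ∂_3 = 0 ⇒ b_2 = 3 − 3 − 0 = 0. So H_2 ≅ 0.

H_2 = 0.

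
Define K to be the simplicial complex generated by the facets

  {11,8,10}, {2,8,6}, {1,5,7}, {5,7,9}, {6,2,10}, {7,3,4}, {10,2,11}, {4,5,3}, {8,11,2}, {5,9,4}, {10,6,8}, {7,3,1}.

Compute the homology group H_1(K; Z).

H_1 = Z.

We work with the vertex ordering 1 < 2 < 3 < 4 < 5 < 6 < 7 < 8 < 9 < 10 < 11. The simplices of K, each written with vertices in increasing order, are:

  0-simplices (11): [1], [2], [3], [4], [5], [6], [7], [8], [9], [10], [11]
  1-simplices (21): [1,3], [1,5], [1,7], [2,6], [2,8], [2,10], [2,11], [3,4], [3,5], [3,7], [4,5], [4,7], [4,9], [5,7], [5,9], [6,8], [6,10], [7,9], [8,10], [8,11], [10,11]
  2-simplices (12): [1,3,7], [1,5,7], [2,6,8], [2,6,10], [2,8,11], [2,10,11], [3,4,5], [3,4,7], [4,5,9], [5,7,9], [6,8,10], [8,10,11]

Hence C_0 ≅ Z^11, C_1 ≅ Z^21, C_2 ≅ Z^12.

∂_1: C_1 → C_0 is given by ∂[p,q] = [q] − [p]. For instance
  ∂[8,11] = [11] − [8].
As a 11×21 matrix over Z this has rank 9, with invariant factors (1,1,1,1,1,1,1,1,1).

Boundary ∂_2: C_2 → C_1 maps a triangle to the signed sum of its edges. For instance
  ∂[3,4,5] = [4,5] − [3,5] + [3,4],
  ∂[4,5,9] = [5,9] − [4,9] + [4,5].
As a 21×12 matrix over Z this has rank 11, with invariant factors (1,1,1,1,1,1,1,1,1,1,1).

Reading off H_k = ker ∂_k / im ∂_{k+1}:

  H_1: rank ker ∂_1 − rank ∂_2 = (21 − 9) − 11 = 1, and the invariant factors of ∂_2 are all 1, so H_1 ≅ Z.

(K is a triangulation of the disjoint union of the cylinder S^1 x I and the 2-sphere S^2.)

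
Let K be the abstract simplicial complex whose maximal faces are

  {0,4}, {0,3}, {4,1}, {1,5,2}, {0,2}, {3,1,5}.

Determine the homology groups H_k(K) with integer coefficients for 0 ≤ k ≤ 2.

H_0 ≅ Z,  H_1 ≅ Z^2,  H_2 = 0.

Fix the vertex order 0 < 1 < 2 < 3 < 4 < 5 and write every simplex with vertices in increasing order. Then dim K = 2 and the simplices of K are:

  0-simplices (6): [0], [1], [2], [3], [4], [5]
  1-simplices (9): [0,2], [0,3], [0,4], [1,2], [1,3], [1,4], [1,5], [2,5], [3,5]
  2-simplices (2): [1,2,5], [1,3,5]

Hence C_0 ≅ Z^6, C_1 ≅ Z^9, C_2 ≅ Z^2.

Boundary ∂_1: C_1 → C_0 is given by ∂[p,q] = [q] − [p]. For instance
  ∂[1,2] = [2] − [1].
The 6×9 boundary matrix has rank 5 and Smith normal form diag(1,1,1,1,1).

Boundary ∂_2: C_2 → C_1 maps a triangle to the signed sum of its edges. For instance
  ∂[1,2,5] = [2,5] − [1,5] + [1,2],
  ∂[1,3,5] = [3,5] − [1,5] + [1,3].
The resulting 9×2 matrix has rank 2, and its Smith normal form has invariant factors (1,1).

Now H_k = ker ∂_k / im ∂_{k+1}, so:

  H_0: rank C_0 − rank ∂_1 = 6 − 5 = 1, and the invariant factors of ∂_1 are all 1, so H_0 = Z.
  H_1: rank ker ∂_1 − rank ∂_2 = (9 − 5) − 2 = 2, and the invariant factors of ∂_2 are all 1, so H_1 = Z^2.
  H_2: rank ker ∂_2 − rank ∂_3 = (2 − 2) − 0 = 0, and there is no ∂_3, so H_2 = 0.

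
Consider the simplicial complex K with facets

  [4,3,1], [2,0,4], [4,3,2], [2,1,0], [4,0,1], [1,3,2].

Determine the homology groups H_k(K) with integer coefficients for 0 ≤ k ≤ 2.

H_0 ≅ Z,  H_1 = 0,  H_2 ≅ Z.

Take the total order 0 < 1 < 2 < 3 < 4 on the vertex set. Then K (dimension 2) consists of the simplices:

  0-simplices (5): [0], [1], [2], [3], [4]
  1-simplices (9): [0,1], [0,2], [0,4], [1,2], [1,3], [1,4], [2,3], [2,4], [3,4]
  2-simplices (6): [0,1,2], [0,1,4], [0,2,4], [1,2,3], [1,3,4], [2,3,4]

Hence C_0 ≅ Z^5, C_1 ≅ Z^9, C_2 ≅ Z^6.

∂_1: C_1 → C_0 is given by ∂[p,q] = [q] − [p]. For instance
  ∂[2,3] = [3] − [2].
As a 5×9 matrix over Z this has rank 4, with invariant factors (1,1,1,1).

∂_2: C_2 → C_1 maps a triangle to the signed sum of its edges. For instance
  ∂[1,3,4] = [3,4] − [1,4] + [1,3],
  ∂[2,3,4] = [3,4] − [2,4] + [2,3].
The resulting 9×6 matrix has rank 5, and its Smith normal form has invariant factors (1,1,1,1,1).

Computing H_k = (kernel of ∂_k) / (image of ∂_{k+1}):

  H_0: rank C_0 − rank ∂_1 = 5 − 4 = 1, and the invariant factors of ∂_1 are all 1, so H_0 ≅ Z.
  H_1: rank ker ∂_1 − rank ∂_2 = (9 − 4) − 5 = 0, and the invariant factors of ∂_2 are all 1, so H_1 ≅ 0.
  H_2: rank ker ∂_2 − rank ∂_3 = (6 − 5) − 0 = 1, and there is no ∂_3, so H_2 ≅ Z.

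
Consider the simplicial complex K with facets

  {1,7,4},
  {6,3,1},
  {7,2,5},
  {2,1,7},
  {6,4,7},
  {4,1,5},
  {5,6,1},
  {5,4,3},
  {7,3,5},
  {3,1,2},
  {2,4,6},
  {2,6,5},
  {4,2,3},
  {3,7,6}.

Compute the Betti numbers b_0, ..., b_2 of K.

b_0 = 1, b_1 = 2, b_2 = 1.

Take the total order 1 < 2 < 3 < 4 < 5 < 6 < 7 on the vertex set. Then K (dimension 2) consists of the simplices:

  0-simplices (7): [1], [2], [3], [4], [5], [6], [7]
  1-simplices (21): [1,2], [1,3], [1,4], [1,5], [1,6], [1,7], [2,3], [2,4], [2,5], [2,6], [2,7], [3,4], [3,5], [3,6], [3,7], [4,5], [4,6], [4,7], [5,6], [5,7], [6,7]
  2-simplices (14): [1,2,3], [1,2,7], [1,3,6], [1,4,5], [1,4,7], [1,5,6], [2,3,4], [2,4,6], [2,5,6], [2,5,7], [3,4,5], [3,5,7], [3,6,7], [4,6,7]

so the chain groups are C_0 ≅ Z^7, C_1 ≅ Z^21, C_2 ≅ Z^14.

∂_1: C_1 → C_0 sends each edge [p,q] (with p < q) to q − p. For instance
  ∂[4,7] = [7] − [4].
This gives a 7×21 integer matrix of rank 6; reducing to Smith normal form yields diagonal entries (1,1,1,1,1,1).

Boundary ∂_2: C_2 → C_1 acts by ∂[p,q,r] = [q,r] − [p,r] + [p,q]. For instance
  ∂[3,4,5] = [4,5] − [3,5] + [3,4],
  ∂[2,4,6] = [4,6] − [2,6] + [2,4].
As a 21×14 matrix over Z this has rank 13, with invariant factors (1,1,1,1,1,1,1,1,1,1,1,1,1).

Reading off H_k = ker ∂_k / im ∂_{k+1}:

  H_0: rank C_0 − rank ∂_1 = 7 − 6 = 1, and the invariant factors of ∂_1 are all 1, so H_0 = Z.
  H_1: rank ker ∂_1 − rank ∂_2 = (21 − 6) − 13 = 2, and the invariant factors of ∂_2 are all 1, so H_1 = Z^2.
  H_2: rank ker ∂_2 − rank ∂_3 = (14 − 13) − 0 = 1, and there is no ∂_3, so H_2 = Z.

(K is a triangulation of the torus T^2.)

Hence the Betti numbers are b_0 = 1, b_1 = 2, b_2 = 1.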